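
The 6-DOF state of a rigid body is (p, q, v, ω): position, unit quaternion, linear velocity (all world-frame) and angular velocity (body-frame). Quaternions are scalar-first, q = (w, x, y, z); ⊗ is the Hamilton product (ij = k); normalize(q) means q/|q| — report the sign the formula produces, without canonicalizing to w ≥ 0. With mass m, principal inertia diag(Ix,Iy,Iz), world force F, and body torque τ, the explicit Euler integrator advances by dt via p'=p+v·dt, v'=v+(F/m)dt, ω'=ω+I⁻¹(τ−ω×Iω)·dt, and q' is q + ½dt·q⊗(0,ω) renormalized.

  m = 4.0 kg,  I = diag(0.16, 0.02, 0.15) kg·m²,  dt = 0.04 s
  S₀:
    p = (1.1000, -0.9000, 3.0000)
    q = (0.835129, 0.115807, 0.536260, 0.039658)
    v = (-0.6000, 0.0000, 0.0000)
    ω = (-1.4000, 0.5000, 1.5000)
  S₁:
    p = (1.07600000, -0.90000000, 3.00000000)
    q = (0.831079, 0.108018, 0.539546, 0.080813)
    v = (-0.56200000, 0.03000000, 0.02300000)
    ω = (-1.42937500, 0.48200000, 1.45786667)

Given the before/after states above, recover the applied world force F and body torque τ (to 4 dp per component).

F = (3.8000, 3.0000, 2.3000)
τ = (-0.0200, -0.0300, -0.0600)

ω₁ − ω₀ = (-0.02937500, -0.01800000, -0.04213333)
gyro term ω₀×Iω₀ = (0.0975, -0.0210, 0.0980)
applied torque τ = (-0.0200, -0.0300, -0.0600)
velocity change Δv = (0.03800000, 0.03000000, 0.02300000)
applied force F = (3.8000, 3.0000, 2.3000)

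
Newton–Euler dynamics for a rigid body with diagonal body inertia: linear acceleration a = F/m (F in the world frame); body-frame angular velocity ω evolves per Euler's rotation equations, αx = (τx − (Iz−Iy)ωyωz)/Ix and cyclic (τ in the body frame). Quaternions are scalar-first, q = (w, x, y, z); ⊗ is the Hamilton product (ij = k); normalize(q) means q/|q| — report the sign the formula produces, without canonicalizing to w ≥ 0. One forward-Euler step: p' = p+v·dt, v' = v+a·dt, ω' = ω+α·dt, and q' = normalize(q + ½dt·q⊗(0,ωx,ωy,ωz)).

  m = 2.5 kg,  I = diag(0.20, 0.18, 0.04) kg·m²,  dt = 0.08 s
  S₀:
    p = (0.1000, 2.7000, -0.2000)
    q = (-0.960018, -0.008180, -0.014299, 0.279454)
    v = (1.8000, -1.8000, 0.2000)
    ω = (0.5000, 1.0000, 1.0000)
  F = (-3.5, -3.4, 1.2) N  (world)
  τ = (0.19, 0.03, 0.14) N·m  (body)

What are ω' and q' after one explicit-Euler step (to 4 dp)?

gyro term ω×Iω = (-0.1400, 0.0800, -0.0100)
α = I⁻¹(τ − ω×Iω) = (1.6500, -0.2778, 3.7500)
ω' = ω + α·dt = (0.6320, 0.9778, 1.3000)
Hamilton product q⊗(0,ω) = (-0.2610650, -0.7737620, -0.8121110, -0.9610485)
q + ½dt·q⊗(0,ω), renormalized = (-0.9687, -0.0391, -0.0467, 0.2406)

ω' = (0.6320, 0.9778, 1.3000)
q' = (-0.9687, -0.0391, -0.0467, 0.2406)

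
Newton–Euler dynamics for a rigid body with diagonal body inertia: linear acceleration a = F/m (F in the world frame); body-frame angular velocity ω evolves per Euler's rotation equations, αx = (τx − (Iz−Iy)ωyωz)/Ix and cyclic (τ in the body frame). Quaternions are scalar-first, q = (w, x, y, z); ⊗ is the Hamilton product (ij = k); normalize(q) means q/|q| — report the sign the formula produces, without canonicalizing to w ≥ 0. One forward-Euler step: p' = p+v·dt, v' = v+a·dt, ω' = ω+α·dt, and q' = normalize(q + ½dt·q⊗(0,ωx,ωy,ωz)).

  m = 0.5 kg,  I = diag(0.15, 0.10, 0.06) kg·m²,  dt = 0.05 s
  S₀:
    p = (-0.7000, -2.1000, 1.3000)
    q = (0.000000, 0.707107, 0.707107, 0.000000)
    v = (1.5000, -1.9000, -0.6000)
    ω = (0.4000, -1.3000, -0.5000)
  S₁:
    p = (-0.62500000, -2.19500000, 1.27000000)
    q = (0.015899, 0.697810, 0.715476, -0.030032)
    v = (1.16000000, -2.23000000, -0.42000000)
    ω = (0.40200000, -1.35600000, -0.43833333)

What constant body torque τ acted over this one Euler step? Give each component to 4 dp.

τ = (-0.0200, -0.1300, 0.1000)

rate change Δω = (0.00200000, -0.05600000, 0.06166667)
precession coupling = (-0.0260, -0.0180, 0.0260)
τ = I·(Δω/dt) + ω₀×(Iω₀) = (-0.0200, -0.1300, 0.1000)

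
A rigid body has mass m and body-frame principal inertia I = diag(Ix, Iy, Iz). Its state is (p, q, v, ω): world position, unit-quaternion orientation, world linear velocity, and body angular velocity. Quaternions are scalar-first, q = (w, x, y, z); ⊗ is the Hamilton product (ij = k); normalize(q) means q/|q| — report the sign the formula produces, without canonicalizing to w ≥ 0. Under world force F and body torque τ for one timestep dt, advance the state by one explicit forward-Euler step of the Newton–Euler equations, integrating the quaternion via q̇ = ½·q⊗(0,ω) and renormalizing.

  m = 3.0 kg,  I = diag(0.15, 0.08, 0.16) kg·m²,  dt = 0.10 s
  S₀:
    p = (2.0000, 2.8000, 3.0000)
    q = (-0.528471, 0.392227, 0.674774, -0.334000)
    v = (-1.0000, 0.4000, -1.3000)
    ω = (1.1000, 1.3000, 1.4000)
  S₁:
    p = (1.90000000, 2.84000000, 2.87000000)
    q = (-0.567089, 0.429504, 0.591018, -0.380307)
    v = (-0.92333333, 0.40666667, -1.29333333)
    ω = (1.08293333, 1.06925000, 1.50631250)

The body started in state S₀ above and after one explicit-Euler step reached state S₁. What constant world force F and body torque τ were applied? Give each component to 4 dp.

F = (2.3000, 0.2000, 0.2000)
τ = (0.1200, -0.2000, 0.0700)

Δω = ω₁−ω₀ = (-0.01706667, -0.23075000, 0.10631250)
gyro term ω₀×Iω₀ = (0.1456, -0.0154, -0.1001)
applied torque τ = (0.1200, -0.2000, 0.0700)
Δv = v₁−v₀ = (0.07666667, 0.00666667, 0.00666667)
m·(v₁−v₀)/dt = (2.3000, 0.2000, 0.2000)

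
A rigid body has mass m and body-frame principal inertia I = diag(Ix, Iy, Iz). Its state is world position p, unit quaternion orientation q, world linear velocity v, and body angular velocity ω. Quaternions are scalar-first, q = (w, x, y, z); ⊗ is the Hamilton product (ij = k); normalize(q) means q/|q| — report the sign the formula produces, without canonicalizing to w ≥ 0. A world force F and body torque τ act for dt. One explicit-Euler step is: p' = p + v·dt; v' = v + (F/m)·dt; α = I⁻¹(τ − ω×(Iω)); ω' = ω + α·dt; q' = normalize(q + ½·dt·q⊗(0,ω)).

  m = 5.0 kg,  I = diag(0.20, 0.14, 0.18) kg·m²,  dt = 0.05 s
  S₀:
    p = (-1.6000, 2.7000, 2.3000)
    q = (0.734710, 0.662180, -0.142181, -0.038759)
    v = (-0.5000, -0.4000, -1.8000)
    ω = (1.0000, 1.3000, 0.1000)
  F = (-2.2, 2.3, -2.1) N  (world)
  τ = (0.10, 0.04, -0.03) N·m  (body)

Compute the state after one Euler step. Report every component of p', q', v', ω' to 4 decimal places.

p' = (-1.6250, 2.6800, 2.2100)
q' = (0.7223, 0.6809, -0.1208, -0.0118)
v' = (-0.5220, -0.3770, -1.8210)
ω' = (1.0237, 1.3136, 0.1133)

ω×(Iω) gyroscopic = (0.0052, 0.0020, -0.0780)
angular accel α = (0.4740, 0.2714, 0.2667)
new body rate ω' = (1.0237, 1.3136, 0.1133)
Hamilton product q⊗(0,ω) = (-0.4734688, 0.7708786, 0.8501460, 1.0764860)
q + ½dt·q⊗(0,ω), renormalized = (0.7223, 0.6809, -0.1208, -0.0118)
p + v·dt = (-1.6250, 2.6800, 2.2100)
v + (F/m)dt = (-0.5220, -0.3770, -1.8210)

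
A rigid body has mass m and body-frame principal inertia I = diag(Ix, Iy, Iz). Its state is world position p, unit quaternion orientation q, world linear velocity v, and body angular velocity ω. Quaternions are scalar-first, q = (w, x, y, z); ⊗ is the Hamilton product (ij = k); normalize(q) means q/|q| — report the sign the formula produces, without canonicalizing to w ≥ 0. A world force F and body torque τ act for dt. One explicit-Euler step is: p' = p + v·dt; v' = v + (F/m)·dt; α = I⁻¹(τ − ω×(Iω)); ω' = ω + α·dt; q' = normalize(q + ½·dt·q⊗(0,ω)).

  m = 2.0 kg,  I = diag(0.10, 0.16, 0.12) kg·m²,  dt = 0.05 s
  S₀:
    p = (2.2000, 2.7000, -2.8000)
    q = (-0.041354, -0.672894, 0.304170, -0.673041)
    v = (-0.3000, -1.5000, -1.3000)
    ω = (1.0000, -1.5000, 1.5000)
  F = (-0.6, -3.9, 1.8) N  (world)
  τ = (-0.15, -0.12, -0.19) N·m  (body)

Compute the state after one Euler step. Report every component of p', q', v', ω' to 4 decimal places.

p' = (2.1850, 2.6250, -2.8650)
q' = (0.0121, -0.6866, 0.3136, -0.6558)
v' = (-0.3150, -1.5975, -1.2550)
ω' = (0.8800, -1.5281, 1.4583)

α = I⁻¹(τ − ω×Iω) = (-2.4000, -0.5625, -0.8333)
new body rate ω' = (0.8800, -1.5281, 1.4583)
Hamilton product q⊗(0,ω) = (2.1387105, -0.5946605, 0.3983310, 0.6431400)
q + ½dt·q⊗(0,ω), renormalized = (0.0121, -0.6866, 0.3136, -0.6558)
p' = p + v·dt = (2.1850, 2.6250, -2.8650)
new velocity v' = (-0.3150, -1.5975, -1.2550)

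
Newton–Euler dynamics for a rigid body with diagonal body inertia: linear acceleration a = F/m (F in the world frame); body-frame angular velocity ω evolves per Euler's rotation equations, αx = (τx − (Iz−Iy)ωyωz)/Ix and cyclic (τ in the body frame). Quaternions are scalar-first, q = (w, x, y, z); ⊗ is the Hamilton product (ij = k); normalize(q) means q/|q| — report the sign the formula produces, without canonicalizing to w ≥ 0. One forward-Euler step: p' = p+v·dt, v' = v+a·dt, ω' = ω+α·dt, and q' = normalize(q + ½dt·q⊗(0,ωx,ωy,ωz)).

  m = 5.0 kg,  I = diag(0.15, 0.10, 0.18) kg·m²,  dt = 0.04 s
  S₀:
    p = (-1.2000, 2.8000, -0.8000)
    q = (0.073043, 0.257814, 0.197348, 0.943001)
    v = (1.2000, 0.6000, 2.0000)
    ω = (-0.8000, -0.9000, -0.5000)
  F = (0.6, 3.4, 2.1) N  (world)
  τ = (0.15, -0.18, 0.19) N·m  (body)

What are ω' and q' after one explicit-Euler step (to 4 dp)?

ω×(Iω) gyroscopic = (0.0360, -0.0120, -0.0360)
(τ − ω×Iω)/I = (0.7600, -1.6800, 1.2556)
new body rate ω' = (-0.7696, -0.9672, -0.4498)
q⊗(0,ω) = (0.8553649, 0.6915925, -0.6912325, -0.1106757)
q + ½dt·q⊗(0,ω), renormalized = (0.0901, 0.2716, 0.1835, 0.9405)

ω' = (-0.7696, -0.9672, -0.4498)
q' = (0.0901, 0.2716, 0.1835, 0.9405)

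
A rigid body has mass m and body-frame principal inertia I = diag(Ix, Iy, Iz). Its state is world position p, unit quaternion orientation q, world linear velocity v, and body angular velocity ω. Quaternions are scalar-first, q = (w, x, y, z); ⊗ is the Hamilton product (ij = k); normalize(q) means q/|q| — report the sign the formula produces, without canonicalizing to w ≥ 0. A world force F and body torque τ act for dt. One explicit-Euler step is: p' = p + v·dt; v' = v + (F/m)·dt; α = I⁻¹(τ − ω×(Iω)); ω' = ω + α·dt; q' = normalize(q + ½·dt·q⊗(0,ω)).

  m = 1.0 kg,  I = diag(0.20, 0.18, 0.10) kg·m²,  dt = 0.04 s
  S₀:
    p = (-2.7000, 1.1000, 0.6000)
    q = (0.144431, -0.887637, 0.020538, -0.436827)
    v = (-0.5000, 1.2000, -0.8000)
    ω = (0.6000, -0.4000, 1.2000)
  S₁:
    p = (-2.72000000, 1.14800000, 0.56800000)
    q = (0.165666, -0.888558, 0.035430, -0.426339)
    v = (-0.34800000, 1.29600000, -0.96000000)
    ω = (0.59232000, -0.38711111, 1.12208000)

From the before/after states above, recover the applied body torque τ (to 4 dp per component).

τ = (0.0000, 0.1300, -0.1900)

rate change Δω = (-0.00768000, 0.01288889, -0.07792000)
precession coupling = (0.0384, 0.0720, 0.0048)
applied torque τ = (0.0000, 0.1300, -0.1900)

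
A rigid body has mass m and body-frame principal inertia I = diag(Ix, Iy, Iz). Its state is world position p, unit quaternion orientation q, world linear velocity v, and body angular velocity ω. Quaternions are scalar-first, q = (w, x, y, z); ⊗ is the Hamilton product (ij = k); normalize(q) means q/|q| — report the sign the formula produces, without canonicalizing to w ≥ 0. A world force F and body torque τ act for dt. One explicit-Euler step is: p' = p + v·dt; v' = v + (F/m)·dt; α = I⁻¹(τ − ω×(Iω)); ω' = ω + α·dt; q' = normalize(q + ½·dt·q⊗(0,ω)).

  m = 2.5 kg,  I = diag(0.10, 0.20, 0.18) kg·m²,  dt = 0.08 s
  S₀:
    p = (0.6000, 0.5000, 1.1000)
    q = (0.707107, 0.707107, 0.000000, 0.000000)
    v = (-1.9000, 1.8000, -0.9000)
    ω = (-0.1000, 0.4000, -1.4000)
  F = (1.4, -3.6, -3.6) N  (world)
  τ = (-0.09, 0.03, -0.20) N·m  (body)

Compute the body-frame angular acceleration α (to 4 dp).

α = (-1.0120, 0.2060, -1.0889)

gyro term ω×Iω = (0.0112, -0.0112, -0.0040)
angular accel α = (-1.0120, 0.2060, -1.0889)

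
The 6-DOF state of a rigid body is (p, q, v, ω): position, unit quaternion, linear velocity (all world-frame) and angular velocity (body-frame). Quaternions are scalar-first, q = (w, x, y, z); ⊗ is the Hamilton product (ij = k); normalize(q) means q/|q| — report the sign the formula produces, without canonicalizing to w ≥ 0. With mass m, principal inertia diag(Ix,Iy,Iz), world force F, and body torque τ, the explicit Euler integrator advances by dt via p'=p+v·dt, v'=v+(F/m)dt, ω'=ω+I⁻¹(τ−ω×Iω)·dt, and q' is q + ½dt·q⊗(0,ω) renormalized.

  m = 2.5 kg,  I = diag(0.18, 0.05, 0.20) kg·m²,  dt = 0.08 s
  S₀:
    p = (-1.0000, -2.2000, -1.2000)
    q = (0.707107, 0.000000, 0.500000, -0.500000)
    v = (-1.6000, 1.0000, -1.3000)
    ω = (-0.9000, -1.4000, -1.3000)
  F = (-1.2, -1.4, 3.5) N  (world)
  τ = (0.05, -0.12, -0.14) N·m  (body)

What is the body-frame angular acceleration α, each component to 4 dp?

α = (-1.2389, -1.9320, 0.1190)

ω×(Iω) gyroscopic = (0.2730, -0.0234, -0.1638)
angular accel α = (-1.2389, -1.9320, 0.1190)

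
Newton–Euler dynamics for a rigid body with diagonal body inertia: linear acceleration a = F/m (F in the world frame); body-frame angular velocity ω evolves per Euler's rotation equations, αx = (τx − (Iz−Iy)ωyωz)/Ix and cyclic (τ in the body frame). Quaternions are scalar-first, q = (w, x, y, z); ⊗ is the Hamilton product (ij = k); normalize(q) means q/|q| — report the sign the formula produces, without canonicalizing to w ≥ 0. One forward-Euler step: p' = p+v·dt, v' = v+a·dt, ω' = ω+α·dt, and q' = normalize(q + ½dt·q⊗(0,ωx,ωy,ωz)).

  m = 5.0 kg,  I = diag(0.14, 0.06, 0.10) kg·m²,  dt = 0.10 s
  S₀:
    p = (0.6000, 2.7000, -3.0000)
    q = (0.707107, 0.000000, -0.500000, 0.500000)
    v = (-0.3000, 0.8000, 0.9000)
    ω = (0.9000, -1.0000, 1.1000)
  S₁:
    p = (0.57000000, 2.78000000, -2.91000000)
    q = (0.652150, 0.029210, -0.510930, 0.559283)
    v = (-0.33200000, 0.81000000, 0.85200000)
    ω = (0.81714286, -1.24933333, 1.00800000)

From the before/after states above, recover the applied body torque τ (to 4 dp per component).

τ = (-0.1600, -0.1100, -0.0200)

ω₁ − ω₀ = (-0.08285714, -0.24933333, -0.09200000)
I·α + gyro = (-0.1600, -0.1100, -0.0200)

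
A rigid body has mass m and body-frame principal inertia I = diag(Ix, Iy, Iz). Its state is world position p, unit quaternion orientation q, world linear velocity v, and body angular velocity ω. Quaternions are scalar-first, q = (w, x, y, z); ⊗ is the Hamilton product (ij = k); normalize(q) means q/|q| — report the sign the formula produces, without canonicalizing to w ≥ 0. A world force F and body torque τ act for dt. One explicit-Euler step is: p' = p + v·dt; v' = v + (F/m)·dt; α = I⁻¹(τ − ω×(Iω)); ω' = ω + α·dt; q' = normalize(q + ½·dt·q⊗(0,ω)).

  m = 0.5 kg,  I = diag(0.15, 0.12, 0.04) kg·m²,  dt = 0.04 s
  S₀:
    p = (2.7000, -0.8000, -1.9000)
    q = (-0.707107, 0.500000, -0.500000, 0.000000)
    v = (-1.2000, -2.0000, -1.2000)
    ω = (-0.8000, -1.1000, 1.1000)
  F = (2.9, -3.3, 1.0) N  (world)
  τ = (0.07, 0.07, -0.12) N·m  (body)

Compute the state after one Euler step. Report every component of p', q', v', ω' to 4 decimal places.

p' = (2.6520, -0.8800, -1.9480)
q' = (-0.7097, 0.5000, -0.4951, -0.0345)
v' = (-0.9680, -2.2640, -1.1200)
ω' = (-0.8071, -1.0444, 1.0064)

linear accel F/m = (5.8000, -6.6000, 2.0000)
p + v·dt = (2.6520, -0.8800, -1.9480)
v' = v + a·dt = (-0.9680, -2.2640, -1.1200)
precession coupling ω×(Iω) = (0.0968, -0.0968, -0.0264)
α = I⁻¹(τ − ω×Iω) = (-0.1787, 1.3900, -2.3400)
new body rate ω' = (-0.8071, -1.0444, 1.0064)
2q̇ = q⊗(0,ω) = (-0.1500000, 0.0156856, 0.2278177, -1.7278177)
q + ½dt·q⊗(0,ω), renormalized = (-0.7097, 0.5000, -0.4951, -0.0345)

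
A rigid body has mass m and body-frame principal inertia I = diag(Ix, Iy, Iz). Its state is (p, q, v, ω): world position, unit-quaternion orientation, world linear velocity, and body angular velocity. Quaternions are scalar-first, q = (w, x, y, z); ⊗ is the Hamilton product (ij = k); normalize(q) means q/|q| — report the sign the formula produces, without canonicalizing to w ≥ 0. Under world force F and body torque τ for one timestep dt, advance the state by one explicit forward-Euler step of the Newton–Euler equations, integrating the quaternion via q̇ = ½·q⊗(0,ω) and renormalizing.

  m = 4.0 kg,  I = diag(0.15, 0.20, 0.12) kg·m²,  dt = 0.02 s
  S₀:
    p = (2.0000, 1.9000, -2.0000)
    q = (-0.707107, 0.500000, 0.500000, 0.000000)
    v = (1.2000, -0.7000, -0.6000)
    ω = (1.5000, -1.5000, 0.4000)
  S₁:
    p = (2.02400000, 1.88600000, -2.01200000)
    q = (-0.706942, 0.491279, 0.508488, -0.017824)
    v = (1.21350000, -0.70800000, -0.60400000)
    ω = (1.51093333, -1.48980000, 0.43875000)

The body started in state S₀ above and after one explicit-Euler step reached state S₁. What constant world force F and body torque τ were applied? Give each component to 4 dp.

F = (2.7000, -1.6000, -0.8000)
τ = (0.1300, 0.1200, 0.1200)

Δv = v₁−v₀ = (0.01350000, -0.00800000, -0.00400000)
m·(v₁−v₀)/dt = (2.7000, -1.6000, -0.8000)
rate change Δω = (0.01093333, 0.01020000, 0.03875000)
gyro term ω₀×Iω₀ = (0.0480, 0.0180, -0.1125)
applied torque τ = (0.1300, 0.1200, 0.1200)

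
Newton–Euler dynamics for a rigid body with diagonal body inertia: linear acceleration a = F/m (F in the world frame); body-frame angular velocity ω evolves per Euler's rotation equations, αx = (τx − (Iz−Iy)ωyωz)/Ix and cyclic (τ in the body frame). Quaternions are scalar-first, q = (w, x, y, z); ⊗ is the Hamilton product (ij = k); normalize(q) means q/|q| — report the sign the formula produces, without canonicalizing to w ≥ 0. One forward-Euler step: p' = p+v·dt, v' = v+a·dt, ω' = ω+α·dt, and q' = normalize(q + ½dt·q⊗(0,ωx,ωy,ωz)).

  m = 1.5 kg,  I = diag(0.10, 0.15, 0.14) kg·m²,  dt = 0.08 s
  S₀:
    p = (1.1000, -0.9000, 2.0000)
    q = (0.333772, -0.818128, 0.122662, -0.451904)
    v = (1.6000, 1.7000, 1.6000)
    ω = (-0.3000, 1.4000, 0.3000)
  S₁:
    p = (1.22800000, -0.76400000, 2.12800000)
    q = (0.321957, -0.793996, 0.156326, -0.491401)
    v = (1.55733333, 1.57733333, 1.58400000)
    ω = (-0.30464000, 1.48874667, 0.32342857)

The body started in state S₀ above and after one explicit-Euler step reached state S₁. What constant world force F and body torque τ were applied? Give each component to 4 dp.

rate change Δω = (-0.00464000, 0.08874667, 0.02342857)
precession coupling = (-0.0042, 0.0036, -0.0210)
τ = I·(Δω/dt) + ω₀×(Iω₀) = (-0.0100, 0.1700, 0.0200)
Δv = v₁−v₀ = (-0.04266667, -0.12266667, -0.01600000)
applied force F = (-0.8000, -2.3000, -0.3000)

F = (-0.8000, -2.3000, -0.3000)
τ = (-0.0100, 0.1700, 0.0200)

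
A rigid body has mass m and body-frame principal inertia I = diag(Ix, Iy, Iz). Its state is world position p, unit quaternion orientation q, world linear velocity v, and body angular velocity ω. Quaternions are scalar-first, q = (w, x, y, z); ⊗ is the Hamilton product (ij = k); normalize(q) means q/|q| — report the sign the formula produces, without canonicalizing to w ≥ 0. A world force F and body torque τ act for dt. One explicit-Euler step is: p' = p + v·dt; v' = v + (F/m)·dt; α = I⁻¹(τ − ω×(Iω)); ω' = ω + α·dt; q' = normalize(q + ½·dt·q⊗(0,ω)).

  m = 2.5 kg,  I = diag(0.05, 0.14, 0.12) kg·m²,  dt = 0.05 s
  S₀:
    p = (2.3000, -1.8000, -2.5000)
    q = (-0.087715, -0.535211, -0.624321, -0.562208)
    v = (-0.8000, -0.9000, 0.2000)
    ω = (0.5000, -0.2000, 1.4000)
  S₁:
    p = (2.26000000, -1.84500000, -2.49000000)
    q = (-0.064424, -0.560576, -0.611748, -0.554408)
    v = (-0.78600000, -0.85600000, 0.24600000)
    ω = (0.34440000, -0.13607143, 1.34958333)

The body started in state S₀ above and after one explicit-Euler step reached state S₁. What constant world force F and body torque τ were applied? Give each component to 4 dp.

v₁ − v₀ = (0.01400000, 0.04400000, 0.04600000)
applied force F = (0.7000, 2.2000, 2.3000)
ω₁ − ω₀ = (-0.15560000, 0.06392857, -0.05041667)
ω₀×(Iω₀) = (0.0056, -0.0490, -0.0090)
applied torque τ = (-0.1500, 0.1300, -0.1300)

F = (0.7000, 2.2000, 2.3000)
τ = (-0.1500, 0.1300, -0.1300)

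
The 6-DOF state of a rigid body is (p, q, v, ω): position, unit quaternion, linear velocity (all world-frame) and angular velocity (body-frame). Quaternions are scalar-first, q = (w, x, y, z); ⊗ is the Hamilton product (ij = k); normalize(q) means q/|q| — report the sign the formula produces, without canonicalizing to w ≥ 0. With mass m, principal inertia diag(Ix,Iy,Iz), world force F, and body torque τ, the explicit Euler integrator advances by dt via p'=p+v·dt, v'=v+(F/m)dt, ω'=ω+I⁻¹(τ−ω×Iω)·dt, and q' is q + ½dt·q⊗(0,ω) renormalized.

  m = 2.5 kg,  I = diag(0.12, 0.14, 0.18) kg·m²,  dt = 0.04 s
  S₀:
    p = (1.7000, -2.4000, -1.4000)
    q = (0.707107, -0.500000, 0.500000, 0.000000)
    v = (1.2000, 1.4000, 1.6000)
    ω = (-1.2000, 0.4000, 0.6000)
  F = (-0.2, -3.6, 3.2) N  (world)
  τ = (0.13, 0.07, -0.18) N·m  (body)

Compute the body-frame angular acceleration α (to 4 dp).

gyro term ω×Iω = (0.0096, 0.0432, -0.0096)
angular accel α = (1.0033, 0.1914, -0.9467)

α = (1.0033, 0.1914, -0.9467)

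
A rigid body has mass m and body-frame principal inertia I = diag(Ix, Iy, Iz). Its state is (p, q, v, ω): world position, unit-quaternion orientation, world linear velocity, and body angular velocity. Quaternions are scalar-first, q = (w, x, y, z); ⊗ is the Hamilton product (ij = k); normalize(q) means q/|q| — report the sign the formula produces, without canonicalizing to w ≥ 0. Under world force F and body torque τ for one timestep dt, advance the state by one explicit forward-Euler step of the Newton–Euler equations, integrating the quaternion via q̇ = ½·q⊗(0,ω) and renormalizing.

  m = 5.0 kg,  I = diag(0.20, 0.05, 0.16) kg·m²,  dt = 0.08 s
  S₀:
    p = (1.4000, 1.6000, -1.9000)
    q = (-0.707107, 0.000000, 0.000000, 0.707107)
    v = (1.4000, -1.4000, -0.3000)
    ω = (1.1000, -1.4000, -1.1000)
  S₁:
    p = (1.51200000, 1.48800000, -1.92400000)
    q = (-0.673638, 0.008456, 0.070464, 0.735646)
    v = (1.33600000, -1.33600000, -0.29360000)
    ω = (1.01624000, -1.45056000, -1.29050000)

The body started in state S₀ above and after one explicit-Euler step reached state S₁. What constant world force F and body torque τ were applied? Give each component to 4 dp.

F = (-4.0000, 4.0000, 0.4000)
τ = (-0.0400, -0.0800, -0.1500)

rate change Δω = (-0.08376000, -0.05056000, -0.19050000)
precession coupling = (0.1694, -0.0484, 0.2310)
τ = I·(Δω/dt) + ω₀×(Iω₀) = (-0.0400, -0.0800, -0.1500)
Δv = v₁−v₀ = (-0.06400000, 0.06400000, 0.00640000)
m·(v₁−v₀)/dt = (-4.0000, 4.0000, 0.4000)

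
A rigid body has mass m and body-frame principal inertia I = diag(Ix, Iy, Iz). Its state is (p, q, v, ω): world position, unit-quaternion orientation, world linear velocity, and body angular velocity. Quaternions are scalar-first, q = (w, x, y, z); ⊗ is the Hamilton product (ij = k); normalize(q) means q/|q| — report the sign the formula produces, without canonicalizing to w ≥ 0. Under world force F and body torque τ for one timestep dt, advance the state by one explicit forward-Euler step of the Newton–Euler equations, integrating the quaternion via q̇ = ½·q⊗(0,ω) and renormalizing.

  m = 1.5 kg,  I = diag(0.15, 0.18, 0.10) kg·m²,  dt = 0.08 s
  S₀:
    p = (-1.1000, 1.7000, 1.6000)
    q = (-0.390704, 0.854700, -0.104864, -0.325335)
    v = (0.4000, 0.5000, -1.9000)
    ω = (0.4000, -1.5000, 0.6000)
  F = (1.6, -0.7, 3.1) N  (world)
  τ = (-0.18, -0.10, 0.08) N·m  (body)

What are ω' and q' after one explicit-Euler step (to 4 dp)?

precession coupling ω×(Iω) = (0.0720, 0.0120, -0.0180)
α = I⁻¹(τ − ω×Iω) = (-1.6800, -0.6222, 0.9800)
ω + α·dt = (0.2656, -1.5498, 0.6784)
Hamilton product q⊗(0,ω) = (-0.3039750, -0.7072025, -0.0568980, -1.4745268)
q' = normalize(q + ½dt·q⊗(0,ω)) = (-0.4020, 0.8246, -0.1069, -0.3835)

ω' = (0.2656, -1.5498, 0.6784)
q' = (-0.4020, 0.8246, -0.1069, -0.3835)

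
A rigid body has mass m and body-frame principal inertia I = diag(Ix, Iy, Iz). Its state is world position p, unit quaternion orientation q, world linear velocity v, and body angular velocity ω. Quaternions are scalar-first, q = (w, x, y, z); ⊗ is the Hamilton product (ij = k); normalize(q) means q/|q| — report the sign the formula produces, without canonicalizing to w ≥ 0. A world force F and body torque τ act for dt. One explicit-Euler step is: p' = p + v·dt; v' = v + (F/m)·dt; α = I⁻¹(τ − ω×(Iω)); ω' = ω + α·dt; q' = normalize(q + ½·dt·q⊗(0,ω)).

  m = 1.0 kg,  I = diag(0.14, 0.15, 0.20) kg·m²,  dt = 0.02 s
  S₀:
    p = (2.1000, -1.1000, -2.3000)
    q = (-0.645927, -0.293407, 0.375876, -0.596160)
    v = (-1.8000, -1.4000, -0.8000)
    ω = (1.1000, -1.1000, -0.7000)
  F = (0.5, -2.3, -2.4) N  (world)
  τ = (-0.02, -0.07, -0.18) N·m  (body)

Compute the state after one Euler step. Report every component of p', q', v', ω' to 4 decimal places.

p' = (2.0640, -1.1280, -2.3160)
q' = (-0.6426, -0.3097, 0.3743, -0.5925)
v' = (-1.7900, -1.4460, -0.8480)
ω' = (1.0916, -1.1155, -0.7168)

precession coupling ω×(Iω) = (0.0385, 0.0462, -0.0121)
α = I⁻¹(τ − ω×Iω) = (-0.4179, -0.7747, -0.8395)
ω' = ω + α·dt = (1.0916, -1.1155, -0.7168)
q⊗(0,ω) = (0.3188993, -1.6294089, -0.1506412, 0.3614330)
q' = normalize(q + ½dt·q⊗(0,ω)) = (-0.6426, -0.3097, 0.3743, -0.5925)
a = F/m = (0.5000, -2.3000, -2.4000)
p + v·dt = (2.0640, -1.1280, -2.3160)
v + (F/m)dt = (-1.7900, -1.4460, -0.8480)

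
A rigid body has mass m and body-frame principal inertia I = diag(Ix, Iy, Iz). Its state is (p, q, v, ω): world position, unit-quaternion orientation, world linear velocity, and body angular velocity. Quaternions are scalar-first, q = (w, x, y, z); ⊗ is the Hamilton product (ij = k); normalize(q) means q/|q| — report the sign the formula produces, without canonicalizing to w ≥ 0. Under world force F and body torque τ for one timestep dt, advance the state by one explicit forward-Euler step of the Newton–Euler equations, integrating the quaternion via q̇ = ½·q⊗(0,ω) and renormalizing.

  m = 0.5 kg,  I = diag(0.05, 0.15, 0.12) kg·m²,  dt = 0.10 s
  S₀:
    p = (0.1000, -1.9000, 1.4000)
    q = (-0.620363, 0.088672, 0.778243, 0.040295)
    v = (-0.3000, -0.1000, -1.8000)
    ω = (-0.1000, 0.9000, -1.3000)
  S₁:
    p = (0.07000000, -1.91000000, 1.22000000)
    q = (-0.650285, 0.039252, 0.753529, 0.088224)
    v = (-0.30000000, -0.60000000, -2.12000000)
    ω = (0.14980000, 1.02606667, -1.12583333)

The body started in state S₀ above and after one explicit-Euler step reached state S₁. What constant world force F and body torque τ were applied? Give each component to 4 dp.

F = (0.0000, -2.5000, -1.6000)
τ = (0.1600, 0.1800, 0.2000)

v₁ − v₀ = (0.00000000, -0.50000000, -0.32000000)
F = m·Δv/dt = (0.0000, -2.5000, -1.6000)
Δω = ω₁−ω₀ = (0.24980000, 0.12606667, 0.17416667)
applied torque τ = (0.1600, 0.1800, 0.2000)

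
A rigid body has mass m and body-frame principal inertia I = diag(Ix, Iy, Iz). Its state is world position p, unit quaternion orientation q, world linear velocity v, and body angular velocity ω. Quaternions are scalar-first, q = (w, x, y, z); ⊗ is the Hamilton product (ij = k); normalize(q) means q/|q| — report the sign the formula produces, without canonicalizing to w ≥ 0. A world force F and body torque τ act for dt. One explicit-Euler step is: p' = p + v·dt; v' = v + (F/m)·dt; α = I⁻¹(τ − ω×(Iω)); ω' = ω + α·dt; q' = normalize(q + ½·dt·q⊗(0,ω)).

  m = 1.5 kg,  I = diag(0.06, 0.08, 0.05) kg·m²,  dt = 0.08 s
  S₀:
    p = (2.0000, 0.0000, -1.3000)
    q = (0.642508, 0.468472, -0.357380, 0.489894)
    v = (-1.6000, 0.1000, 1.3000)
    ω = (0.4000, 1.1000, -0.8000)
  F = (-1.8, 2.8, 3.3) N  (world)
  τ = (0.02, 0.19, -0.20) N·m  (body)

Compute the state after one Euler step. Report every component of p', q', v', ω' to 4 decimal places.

p + v·dt = (1.8720, 0.0080, -1.1960)
v' = v + a·dt = (-1.6960, 0.2493, 1.4760)
gyro term ω×Iω = (0.0264, -0.0032, 0.0088)
(τ − ω×Iω)/I = (-0.1067, 2.4150, -4.1760)
new body rate ω' = (0.3915, 1.2932, -1.1341)
2q̇ = q⊗(0,ω) = (0.5976444, 0.0040238, 1.2774940, 0.1442648)
updated quaternion q' = (0.6653, 0.4679, -0.3058, 0.4949)

p' = (1.8720, 0.0080, -1.1960)
q' = (0.6653, 0.4679, -0.3058, 0.4949)
v' = (-1.6960, 0.2493, 1.4760)
ω' = (0.3915, 1.2932, -1.1341)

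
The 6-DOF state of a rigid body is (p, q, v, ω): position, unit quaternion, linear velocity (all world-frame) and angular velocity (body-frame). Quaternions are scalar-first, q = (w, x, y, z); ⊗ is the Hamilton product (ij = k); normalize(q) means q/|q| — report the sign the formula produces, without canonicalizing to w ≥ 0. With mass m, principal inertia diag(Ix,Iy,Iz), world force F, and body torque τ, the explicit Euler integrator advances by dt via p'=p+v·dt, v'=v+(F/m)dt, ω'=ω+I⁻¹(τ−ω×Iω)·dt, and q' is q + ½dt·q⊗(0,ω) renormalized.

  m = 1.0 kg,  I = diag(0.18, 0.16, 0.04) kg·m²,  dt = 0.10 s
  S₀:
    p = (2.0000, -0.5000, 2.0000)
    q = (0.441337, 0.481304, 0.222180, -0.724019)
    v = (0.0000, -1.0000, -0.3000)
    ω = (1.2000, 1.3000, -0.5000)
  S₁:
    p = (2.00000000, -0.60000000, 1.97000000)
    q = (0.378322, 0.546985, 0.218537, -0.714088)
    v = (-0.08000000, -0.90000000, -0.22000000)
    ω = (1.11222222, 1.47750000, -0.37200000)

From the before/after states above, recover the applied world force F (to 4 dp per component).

Δv = v₁−v₀ = (-0.08000000, 0.10000000, 0.08000000)
F = m·Δv/dt = (-0.8000, 1.0000, 0.8000)

F = (-0.8000, 1.0000, 0.8000)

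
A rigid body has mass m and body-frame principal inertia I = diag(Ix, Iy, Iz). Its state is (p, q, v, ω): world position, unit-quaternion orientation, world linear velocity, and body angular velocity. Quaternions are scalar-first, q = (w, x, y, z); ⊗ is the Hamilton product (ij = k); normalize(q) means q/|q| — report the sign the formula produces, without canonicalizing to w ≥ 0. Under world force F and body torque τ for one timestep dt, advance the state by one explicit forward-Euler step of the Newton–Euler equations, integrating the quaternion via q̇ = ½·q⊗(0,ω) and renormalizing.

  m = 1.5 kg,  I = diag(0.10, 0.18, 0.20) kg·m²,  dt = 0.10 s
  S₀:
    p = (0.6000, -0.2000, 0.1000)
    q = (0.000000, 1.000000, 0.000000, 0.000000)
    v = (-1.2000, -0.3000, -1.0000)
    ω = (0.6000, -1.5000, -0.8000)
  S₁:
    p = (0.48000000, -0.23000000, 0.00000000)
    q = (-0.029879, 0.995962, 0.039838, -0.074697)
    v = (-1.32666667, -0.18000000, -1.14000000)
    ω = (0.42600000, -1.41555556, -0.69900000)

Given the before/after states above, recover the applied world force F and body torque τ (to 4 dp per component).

F = (-1.9000, 1.8000, -2.1000)
τ = (-0.1500, 0.2000, 0.1300)

v₁ − v₀ = (-0.12666667, 0.12000000, -0.14000000)
m·(v₁−v₀)/dt = (-1.9000, 1.8000, -2.1000)
ω₁ − ω₀ = (-0.17400000, 0.08444444, 0.10100000)
ω₀×(Iω₀) = (0.0240, 0.0480, -0.0720)
I·α + gyro = (-0.1500, 0.2000, 0.1300)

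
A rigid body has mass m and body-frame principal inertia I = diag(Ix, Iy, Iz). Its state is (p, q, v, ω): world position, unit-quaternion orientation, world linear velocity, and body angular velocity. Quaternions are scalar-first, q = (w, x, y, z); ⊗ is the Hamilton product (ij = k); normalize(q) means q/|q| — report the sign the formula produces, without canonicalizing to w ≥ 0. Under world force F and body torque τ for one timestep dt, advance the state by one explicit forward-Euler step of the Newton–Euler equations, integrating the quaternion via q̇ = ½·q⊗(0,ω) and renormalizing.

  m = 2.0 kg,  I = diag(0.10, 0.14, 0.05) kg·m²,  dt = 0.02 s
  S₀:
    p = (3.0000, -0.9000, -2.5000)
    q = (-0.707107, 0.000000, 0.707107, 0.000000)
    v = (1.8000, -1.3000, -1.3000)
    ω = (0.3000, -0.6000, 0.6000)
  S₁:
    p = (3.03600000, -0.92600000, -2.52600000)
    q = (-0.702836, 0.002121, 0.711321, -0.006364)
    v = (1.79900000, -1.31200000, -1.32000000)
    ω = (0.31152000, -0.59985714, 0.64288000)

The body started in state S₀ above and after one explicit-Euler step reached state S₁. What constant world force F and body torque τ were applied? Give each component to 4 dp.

Δv = v₁−v₀ = (-0.00100000, -0.01200000, -0.02000000)
F = m·Δv/dt = (-0.1000, -1.2000, -2.0000)
Δω = ω₁−ω₀ = (0.01152000, 0.00014286, 0.04288000)
τ = I·(Δω/dt) + ω₀×(Iω₀) = (0.0900, 0.0100, 0.1000)

F = (-0.1000, -1.2000, -2.0000)
τ = (0.0900, 0.0100, 0.1000)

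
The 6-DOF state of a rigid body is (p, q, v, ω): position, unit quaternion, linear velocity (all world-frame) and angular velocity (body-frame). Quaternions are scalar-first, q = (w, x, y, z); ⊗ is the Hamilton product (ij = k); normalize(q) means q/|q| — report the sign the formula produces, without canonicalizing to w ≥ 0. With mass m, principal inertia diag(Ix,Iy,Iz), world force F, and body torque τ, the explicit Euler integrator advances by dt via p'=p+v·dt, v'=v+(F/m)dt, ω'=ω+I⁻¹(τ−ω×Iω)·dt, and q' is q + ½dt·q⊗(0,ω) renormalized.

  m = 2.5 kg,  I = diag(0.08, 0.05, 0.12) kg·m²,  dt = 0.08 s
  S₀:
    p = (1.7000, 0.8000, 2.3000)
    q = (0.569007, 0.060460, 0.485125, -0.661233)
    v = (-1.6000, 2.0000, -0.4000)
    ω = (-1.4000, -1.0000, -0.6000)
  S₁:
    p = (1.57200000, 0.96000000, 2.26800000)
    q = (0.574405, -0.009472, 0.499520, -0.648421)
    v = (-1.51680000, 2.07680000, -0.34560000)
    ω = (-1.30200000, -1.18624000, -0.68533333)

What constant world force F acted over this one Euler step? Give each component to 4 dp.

F = (2.6000, 2.4000, 1.7000)

v₁ − v₀ = (0.08320000, 0.07680000, 0.05440000)
applied force F = (2.6000, 2.4000, 1.7000)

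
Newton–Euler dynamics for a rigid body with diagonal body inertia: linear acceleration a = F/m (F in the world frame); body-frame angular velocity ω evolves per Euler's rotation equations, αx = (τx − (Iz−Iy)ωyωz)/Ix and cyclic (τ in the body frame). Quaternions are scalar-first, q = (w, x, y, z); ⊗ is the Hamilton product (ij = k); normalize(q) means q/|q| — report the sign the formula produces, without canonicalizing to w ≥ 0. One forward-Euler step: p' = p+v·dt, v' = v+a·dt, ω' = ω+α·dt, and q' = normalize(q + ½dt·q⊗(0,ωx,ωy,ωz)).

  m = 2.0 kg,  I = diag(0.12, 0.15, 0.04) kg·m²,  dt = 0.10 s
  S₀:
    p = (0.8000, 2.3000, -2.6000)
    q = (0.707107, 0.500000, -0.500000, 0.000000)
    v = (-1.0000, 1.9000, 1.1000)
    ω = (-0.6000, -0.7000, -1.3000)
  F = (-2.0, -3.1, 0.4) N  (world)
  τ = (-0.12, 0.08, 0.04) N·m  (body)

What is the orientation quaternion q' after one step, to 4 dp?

q⊗(0,ω) = (-0.0500000, 0.2257358, 0.1550251, -1.5692391)
q + ½dt·q⊗(0,ω), renormalized = (0.7024, 0.5097, -0.4907, -0.0782)

q' = (0.7024, 0.5097, -0.4907, -0.0782)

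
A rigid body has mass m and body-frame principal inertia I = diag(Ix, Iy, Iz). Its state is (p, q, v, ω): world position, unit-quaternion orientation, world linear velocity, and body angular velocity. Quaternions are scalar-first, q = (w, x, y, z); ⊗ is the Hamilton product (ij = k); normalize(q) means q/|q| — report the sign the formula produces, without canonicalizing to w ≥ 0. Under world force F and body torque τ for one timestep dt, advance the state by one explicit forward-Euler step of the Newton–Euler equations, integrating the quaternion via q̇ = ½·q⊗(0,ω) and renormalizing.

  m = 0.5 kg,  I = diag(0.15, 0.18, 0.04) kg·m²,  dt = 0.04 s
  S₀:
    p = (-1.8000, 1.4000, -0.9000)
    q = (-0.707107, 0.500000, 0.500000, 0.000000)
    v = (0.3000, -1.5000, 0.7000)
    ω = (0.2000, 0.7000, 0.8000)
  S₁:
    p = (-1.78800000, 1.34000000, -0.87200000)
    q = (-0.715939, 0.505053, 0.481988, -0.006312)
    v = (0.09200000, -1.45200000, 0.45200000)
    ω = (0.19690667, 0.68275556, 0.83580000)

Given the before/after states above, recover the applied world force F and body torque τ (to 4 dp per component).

F = (-2.6000, 0.6000, -3.1000)
τ = (-0.0900, -0.0600, 0.0400)

Δω = ω₁−ω₀ = (-0.00309333, -0.01724444, 0.03580000)
τ = I·(Δω/dt) + ω₀×(Iω₀) = (-0.0900, -0.0600, 0.0400)
velocity change Δv = (-0.20800000, 0.04800000, -0.24800000)
applied force F = (-2.6000, 0.6000, -3.1000)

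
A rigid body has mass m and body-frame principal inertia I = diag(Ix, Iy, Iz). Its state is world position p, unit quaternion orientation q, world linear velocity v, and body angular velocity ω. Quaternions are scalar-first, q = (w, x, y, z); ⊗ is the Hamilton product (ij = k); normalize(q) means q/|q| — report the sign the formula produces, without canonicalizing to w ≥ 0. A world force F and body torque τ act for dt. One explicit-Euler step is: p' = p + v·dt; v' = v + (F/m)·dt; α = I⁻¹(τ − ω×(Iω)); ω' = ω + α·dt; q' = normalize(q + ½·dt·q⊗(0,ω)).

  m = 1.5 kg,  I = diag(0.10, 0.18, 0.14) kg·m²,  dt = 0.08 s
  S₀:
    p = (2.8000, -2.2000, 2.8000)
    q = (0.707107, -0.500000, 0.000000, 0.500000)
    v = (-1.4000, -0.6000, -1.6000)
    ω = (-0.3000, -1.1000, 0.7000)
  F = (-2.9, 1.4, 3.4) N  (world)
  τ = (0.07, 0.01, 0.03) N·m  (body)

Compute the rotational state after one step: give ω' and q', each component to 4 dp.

angular accel α = (0.3920, 0.0089, 0.0257)
new body rate ω' = (-0.2686, -1.0993, 0.7021)
q⊗(0,ω) = (-0.5000000, 0.3378679, -0.5778177, 1.0449749)
q + ½dt·q⊗(0,ω), renormalized = (0.6861, -0.4858, -0.0231, 0.5410)

ω' = (-0.2686, -1.0993, 0.7021)
q' = (0.6861, -0.4858, -0.0231, 0.5410)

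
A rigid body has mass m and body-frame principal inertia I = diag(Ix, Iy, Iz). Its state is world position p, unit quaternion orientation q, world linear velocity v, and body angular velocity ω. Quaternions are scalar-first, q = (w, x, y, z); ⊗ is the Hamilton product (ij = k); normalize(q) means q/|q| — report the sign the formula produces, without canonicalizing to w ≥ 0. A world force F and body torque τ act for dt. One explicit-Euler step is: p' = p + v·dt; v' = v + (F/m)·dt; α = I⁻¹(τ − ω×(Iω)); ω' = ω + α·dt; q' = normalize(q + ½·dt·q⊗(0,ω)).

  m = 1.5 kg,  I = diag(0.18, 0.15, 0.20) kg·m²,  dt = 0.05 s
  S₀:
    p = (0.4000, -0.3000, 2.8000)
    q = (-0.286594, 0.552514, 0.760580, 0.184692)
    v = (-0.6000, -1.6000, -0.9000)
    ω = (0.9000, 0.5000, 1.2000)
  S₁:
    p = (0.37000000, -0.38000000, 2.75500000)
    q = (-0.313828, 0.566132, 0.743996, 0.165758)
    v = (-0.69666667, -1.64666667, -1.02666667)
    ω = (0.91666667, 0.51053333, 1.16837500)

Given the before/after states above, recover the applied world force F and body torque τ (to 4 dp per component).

v₁ − v₀ = (-0.09666667, -0.04666667, -0.12666667)
m·(v₁−v₀)/dt = (-2.9000, -1.4000, -3.8000)
ω₁ − ω₀ = (0.01666667, 0.01053333, -0.03162500)
precession coupling = (0.0300, -0.0216, -0.0135)
I·α + gyro = (0.0900, 0.0100, -0.1400)

F = (-2.9000, -1.4000, -3.8000)
τ = (0.0900, 0.0100, -0.1400)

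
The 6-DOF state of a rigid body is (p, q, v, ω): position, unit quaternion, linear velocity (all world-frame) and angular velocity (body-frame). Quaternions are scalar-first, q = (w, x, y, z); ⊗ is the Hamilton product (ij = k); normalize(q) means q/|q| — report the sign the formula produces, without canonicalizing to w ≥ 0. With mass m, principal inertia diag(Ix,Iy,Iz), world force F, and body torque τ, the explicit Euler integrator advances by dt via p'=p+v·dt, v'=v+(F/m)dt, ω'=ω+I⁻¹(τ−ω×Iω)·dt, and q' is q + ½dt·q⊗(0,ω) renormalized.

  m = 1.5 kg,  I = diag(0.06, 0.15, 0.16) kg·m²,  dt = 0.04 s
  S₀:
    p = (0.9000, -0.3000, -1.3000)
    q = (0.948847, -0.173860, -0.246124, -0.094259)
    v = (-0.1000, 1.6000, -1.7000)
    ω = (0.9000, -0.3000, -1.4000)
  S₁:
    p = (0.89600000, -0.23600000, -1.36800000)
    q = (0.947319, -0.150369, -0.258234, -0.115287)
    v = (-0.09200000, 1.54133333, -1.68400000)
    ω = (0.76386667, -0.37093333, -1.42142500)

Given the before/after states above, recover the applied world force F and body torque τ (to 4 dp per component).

ω₁ − ω₀ = (-0.13613333, -0.07093333, -0.02142500)
τ = I·(Δω/dt) + ω₀×(Iω₀) = (-0.2000, -0.1400, -0.1100)
v₁ − v₀ = (0.00800000, -0.05866667, 0.01600000)
F = m·Δv/dt = (0.3000, -2.2000, 0.6000)

F = (0.3000, -2.2000, 0.6000)
τ = (-0.2000, -0.1400, -0.1100)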